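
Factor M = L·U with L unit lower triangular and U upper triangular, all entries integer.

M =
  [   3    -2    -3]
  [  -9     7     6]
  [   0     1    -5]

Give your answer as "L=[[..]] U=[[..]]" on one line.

L=[[1,0,0],[-3,1,0],[0,1,1]] U=[[3,-2,-3],[0,1,-3],[0,0,-2]]

  row1 -= -3·row0 → [0,1,-3]
  row2 -= 0·row0 → [0,1,-5]
  row2 -= 1·row1 → [0,0,-2]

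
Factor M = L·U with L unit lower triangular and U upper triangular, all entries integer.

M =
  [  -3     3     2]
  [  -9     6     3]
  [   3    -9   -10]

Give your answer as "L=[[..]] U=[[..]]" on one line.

  row1 -= 3·row0 → [0,-3,-3]
  row2 -= -1·row0 → [0,-6,-8]
  row2 -= 2·row1 → [0,0,-2]

L=[[1,0,0],[3,1,0],[-1,2,1]] U=[[-3,3,2],[0,-3,-3],[0,0,-2]]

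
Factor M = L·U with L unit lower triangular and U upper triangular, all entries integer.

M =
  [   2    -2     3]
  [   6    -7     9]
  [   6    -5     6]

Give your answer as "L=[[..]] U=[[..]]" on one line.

L=[[1,0,0],[3,1,0],[3,-1,1]] U=[[2,-2,3],[0,-1,0],[0,0,-3]]

  R1 -= 3·R0 → [0,-1,0]
  R2 -= 3·R0 → [0,1,-3]
  R2 -= -1·R1 → [0,0,-3]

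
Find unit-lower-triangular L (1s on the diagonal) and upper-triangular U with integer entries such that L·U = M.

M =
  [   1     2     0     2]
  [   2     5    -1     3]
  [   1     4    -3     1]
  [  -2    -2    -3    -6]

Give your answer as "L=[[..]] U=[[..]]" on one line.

L=[[1,0,0,0],[2,1,0,0],[1,2,1,0],[-2,2,1,1]] U=[[1,2,0,2],[0,1,-1,-1],[0,0,-1,1],[0,0,0,-1]]

  row1 -= 2·row0 → [0,1,-1,-1]
  row2 -= 1·row0 → [0,2,-3,-1]
  row3 -= -2·row0 → [0,2,-3,-2]
  row2 -= 2·row1 → [0,0,-1,1]
  row3 -= 2·row1 → [0,0,-1,0]
  row3 -= 1·row2 → [0,0,0,-1]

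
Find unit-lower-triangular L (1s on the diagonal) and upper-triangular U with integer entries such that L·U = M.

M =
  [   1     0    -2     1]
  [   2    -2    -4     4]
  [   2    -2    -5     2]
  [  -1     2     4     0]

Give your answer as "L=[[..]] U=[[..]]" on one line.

L=[[1,0,0,0],[2,1,0,0],[2,1,1,0],[-1,-1,-2,1]] U=[[1,0,-2,1],[0,-2,0,2],[0,0,-1,-2],[0,0,0,-1]]

  row1 -= 2·row0 → [0,-2,0,2]
  row2 -= 2·row0 → [0,-2,-1,0]
  row3 -= -1·row0 → [0,2,2,1]
  row2 -= 1·row1 → [0,0,-1,-2]
  row3 -= -1·row1 → [0,0,2,3]
  row3 -= -2·row2 → [0,0,0,-1]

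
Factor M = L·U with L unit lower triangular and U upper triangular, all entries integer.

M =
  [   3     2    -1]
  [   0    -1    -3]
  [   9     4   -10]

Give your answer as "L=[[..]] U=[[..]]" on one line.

L=[[1,0,0],[0,1,0],[3,2,1]] U=[[3,2,-1],[0,-1,-3],[0,0,-1]]

  r1 -= 0·r0 → [0,-1,-3]
  r2 -= 3·r0 → [0,-2,-7]
  r2 -= 2·r1 → [0,0,-1]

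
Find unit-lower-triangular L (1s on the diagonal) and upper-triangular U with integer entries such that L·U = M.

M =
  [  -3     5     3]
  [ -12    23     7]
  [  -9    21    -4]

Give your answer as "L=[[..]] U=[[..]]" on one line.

L=[[1,0,0],[4,1,0],[3,2,1]] U=[[-3,5,3],[0,3,-5],[0,0,-3]]

  R1 -= 4·R0 → [0,3,-5]
  R2 -= 3·R0 → [0,6,-13]
  R2 -= 2·R1 → [0,0,-3]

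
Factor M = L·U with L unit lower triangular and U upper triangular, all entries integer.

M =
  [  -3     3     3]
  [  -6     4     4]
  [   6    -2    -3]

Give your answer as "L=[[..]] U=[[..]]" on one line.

  R1 -= 2·R0 → [0,-2,-2]
  R2 -= -2·R0 → [0,4,3]
  R2 -= -2·R1 → [0,0,-1]

L=[[1,0,0],[2,1,0],[-2,-2,1]] U=[[-3,3,3],[0,-2,-2],[0,0,-1]]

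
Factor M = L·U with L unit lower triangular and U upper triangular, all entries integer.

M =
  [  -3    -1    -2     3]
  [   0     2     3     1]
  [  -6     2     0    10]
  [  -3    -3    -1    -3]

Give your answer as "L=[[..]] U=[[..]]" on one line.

  R1 -= 0·R0 → [0,2,3,1]
  R2 -= 2·R0 → [0,4,4,4]
  R3 -= 1·R0 → [0,-2,1,-6]
  R2 -= 2·R1 → [0,0,-2,2]
  R3 -= -1·R1 → [0,0,4,-5]
  R3 -= -2·R2 → [0,0,0,-1]

L=[[1,0,0,0],[0,1,0,0],[2,2,1,0],[1,-1,-2,1]] U=[[-3,-1,-2,3],[0,2,3,1],[0,0,-2,2],[0,0,0,-1]]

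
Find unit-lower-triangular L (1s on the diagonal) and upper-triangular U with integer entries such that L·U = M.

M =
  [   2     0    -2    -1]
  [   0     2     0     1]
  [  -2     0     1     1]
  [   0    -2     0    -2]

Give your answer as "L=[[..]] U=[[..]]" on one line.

  R1 -= 0·R0 → [0,2,0,1]
  R2 -= -1·R0 → [0,0,-1,0]
  R3 -= 0·R0 → [0,-2,0,-2]
  R2 -= 0·R1 → [0,0,-1,0]
  R3 -= -1·R1 → [0,0,0,-1]
  R3 -= 0·R2 → [0,0,0,-1]

L=[[1,0,0,0],[0,1,0,0],[-1,0,1,0],[0,-1,0,1]] U=[[2,0,-2,-1],[0,2,0,1],[0,0,-1,0],[0,0,0,-1]]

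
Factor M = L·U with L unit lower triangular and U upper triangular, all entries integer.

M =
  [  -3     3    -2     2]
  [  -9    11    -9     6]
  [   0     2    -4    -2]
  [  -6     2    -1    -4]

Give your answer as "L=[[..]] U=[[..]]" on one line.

  R1 -= 3·R0 → [0,2,-3,0]
  R2 -= 0·R0 → [0,2,-4,-2]
  R3 -= 2·R0 → [0,-4,3,-8]
  R2 -= 1·R1 → [0,0,-1,-2]
  R3 -= -2·R1 → [0,0,-3,-8]
  R3 -= 3·R2 → [0,0,0,-2]

L=[[1,0,0,0],[3,1,0,0],[0,1,1,0],[2,-2,3,1]] U=[[-3,3,-2,2],[0,2,-3,0],[0,0,-1,-2],[0,0,0,-2]]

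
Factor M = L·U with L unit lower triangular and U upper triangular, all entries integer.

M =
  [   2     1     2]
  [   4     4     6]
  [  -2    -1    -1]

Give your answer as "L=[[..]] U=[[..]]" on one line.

  row1 -= 2·row0 → [0,2,2]
  row2 -= -1·row0 → [0,0,1]
  row2 -= 0·row1 → [0,0,1]

L=[[1,0,0],[2,1,0],[-1,0,1]] U=[[2,1,2],[0,2,2],[0,0,1]]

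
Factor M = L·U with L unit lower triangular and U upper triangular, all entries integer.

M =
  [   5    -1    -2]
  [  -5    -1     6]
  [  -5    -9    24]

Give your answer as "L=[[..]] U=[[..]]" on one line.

L=[[1,0,0],[-1,1,0],[-1,5,1]] U=[[5,-1,-2],[0,-2,4],[0,0,2]]

  r1 -= -1·r0 → [0,-2,4]
  r2 -= -1·r0 → [0,-10,22]
  r2 -= 5·r1 → [0,0,2]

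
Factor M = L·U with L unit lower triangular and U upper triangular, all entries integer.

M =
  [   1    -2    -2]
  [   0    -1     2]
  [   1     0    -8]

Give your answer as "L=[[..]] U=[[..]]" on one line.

  row1 -= 0·row0 → [0,-1,2]
  row2 -= 1·row0 → [0,2,-6]
  row2 -= -2·row1 → [0,0,-2]

L=[[1,0,0],[0,1,0],[1,-2,1]] U=[[1,-2,-2],[0,-1,2],[0,0,-2]]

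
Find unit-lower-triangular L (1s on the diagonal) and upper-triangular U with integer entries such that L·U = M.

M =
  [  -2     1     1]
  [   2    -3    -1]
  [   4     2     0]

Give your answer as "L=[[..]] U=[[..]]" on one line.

  R1 -= -1·R0 → [0,-2,0]
  R2 -= -2·R0 → [0,4,2]
  R2 -= -2·R1 → [0,0,2]

L=[[1,0,0],[-1,1,0],[-2,-2,1]] U=[[-2,1,1],[0,-2,0],[0,0,2]]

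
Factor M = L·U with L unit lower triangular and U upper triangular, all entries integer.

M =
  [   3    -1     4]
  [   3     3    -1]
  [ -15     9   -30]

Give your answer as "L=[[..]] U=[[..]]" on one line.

L=[[1,0,0],[1,1,0],[-5,1,1]] U=[[3,-1,4],[0,4,-5],[0,0,-5]]

  row1 -= 1·row0 → [0,4,-5]
  row2 -= -5·row0 → [0,4,-10]
  row2 -= 1·row1 → [0,0,-5]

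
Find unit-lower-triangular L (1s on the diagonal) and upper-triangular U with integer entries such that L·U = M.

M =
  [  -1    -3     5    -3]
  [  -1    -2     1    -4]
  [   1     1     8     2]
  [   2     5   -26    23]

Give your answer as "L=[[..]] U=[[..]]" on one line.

  row1 -= 1·row0 → [0,1,-4,-1]
  row2 -= -1·row0 → [0,-2,13,-1]
  row3 -= -2·row0 → [0,-1,-16,17]
  row2 -= -2·row1 → [0,0,5,-3]
  row3 -= -1·row1 → [0,0,-20,16]
  row3 -= -4·row2 → [0,0,0,4]

L=[[1,0,0,0],[1,1,0,0],[-1,-2,1,0],[-2,-1,-4,1]] U=[[-1,-3,5,-3],[0,1,-4,-1],[0,0,5,-3],[0,0,0,4]]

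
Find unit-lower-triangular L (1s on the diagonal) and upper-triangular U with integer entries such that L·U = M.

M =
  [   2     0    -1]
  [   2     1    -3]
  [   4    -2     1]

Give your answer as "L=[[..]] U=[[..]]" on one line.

  R1 -= 1·R0 → [0,1,-2]
  R2 -= 2·R0 → [0,-2,3]
  R2 -= -2·R1 → [0,0,-1]

L=[[1,0,0],[1,1,0],[2,-2,1]] U=[[2,0,-1],[0,1,-2],[0,0,-1]]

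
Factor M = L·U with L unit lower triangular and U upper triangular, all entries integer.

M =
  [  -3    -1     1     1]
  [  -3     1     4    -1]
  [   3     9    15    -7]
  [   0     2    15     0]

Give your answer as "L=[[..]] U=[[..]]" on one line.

  r1 -= 1·r0 → [0,2,3,-2]
  r2 -= -1·r0 → [0,8,16,-6]
  r3 -= 0·r0 → [0,2,15,0]
  r2 -= 4·r1 → [0,0,4,2]
  r3 -= 1·r1 → [0,0,12,2]
  r3 -= 3·r2 → [0,0,0,-4]

L=[[1,0,0,0],[1,1,0,0],[-1,4,1,0],[0,1,3,1]] U=[[-3,-1,1,1],[0,2,3,-2],[0,0,4,2],[0,0,0,-4]]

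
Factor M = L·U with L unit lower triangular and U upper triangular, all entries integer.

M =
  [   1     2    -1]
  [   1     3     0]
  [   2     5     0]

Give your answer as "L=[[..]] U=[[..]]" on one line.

  row1 -= 1·row0 → [0,1,1]
  row2 -= 2·row0 → [0,1,2]
  row2 -= 1·row1 → [0,0,1]

L=[[1,0,0],[1,1,0],[2,1,1]] U=[[1,2,-1],[0,1,1],[0,0,1]]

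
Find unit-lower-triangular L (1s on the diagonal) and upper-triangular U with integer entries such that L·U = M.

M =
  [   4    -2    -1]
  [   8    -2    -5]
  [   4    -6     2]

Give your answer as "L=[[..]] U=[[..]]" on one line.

  row1 -= 2·row0 → [0,2,-3]
  row2 -= 1·row0 → [0,-4,3]
  row2 -= -2·row1 → [0,0,-3]

L=[[1,0,0],[2,1,0],[1,-2,1]] U=[[4,-2,-1],[0,2,-3],[0,0,-3]]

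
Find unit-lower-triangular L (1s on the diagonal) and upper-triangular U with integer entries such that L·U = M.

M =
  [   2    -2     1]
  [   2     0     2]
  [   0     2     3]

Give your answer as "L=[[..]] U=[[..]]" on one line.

L=[[1,0,0],[1,1,0],[0,1,1]] U=[[2,-2,1],[0,2,1],[0,0,2]]

  row1 -= 1·row0 → [0,2,1]
  row2 -= 0·row0 → [0,2,3]
  row2 -= 1·row1 → [0,0,2]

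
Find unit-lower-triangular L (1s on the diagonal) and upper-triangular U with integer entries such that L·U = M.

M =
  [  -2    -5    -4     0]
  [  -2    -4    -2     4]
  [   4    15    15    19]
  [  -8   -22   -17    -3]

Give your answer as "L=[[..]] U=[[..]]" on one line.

  R1 -= 1·R0 → [0,1,2,4]
  R2 -= -2·R0 → [0,5,7,19]
  R3 -= 4·R0 → [0,-2,-1,-3]
  R2 -= 5·R1 → [0,0,-3,-1]
  R3 -= -2·R1 → [0,0,3,5]
  R3 -= -1·R2 → [0,0,0,4]

L=[[1,0,0,0],[1,1,0,0],[-2,5,1,0],[4,-2,-1,1]] U=[[-2,-5,-4,0],[0,1,2,4],[0,0,-3,-1],[0,0,0,4]]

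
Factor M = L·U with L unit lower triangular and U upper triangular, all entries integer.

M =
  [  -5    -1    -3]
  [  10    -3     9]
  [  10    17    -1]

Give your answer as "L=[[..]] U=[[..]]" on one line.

L=[[1,0,0],[-2,1,0],[-2,-3,1]] U=[[-5,-1,-3],[0,-5,3],[0,0,2]]

  R1 -= -2·R0 → [0,-5,3]
  R2 -= -2·R0 → [0,15,-7]
  R2 -= -3·R1 → [0,0,2]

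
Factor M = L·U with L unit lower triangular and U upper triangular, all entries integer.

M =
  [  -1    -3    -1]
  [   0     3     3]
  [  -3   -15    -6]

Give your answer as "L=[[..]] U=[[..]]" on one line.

L=[[1,0,0],[0,1,0],[3,-2,1]] U=[[-1,-3,-1],[0,3,3],[0,0,3]]

  R1 -= 0·R0 → [0,3,3]
  R2 -= 3·R0 → [0,-6,-3]
  R2 -= -2·R1 → [0,0,3]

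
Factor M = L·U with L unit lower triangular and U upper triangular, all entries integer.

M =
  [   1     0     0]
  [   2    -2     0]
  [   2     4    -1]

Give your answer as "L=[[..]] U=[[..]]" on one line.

L=[[1,0,0],[2,1,0],[2,-2,1]] U=[[1,0,0],[0,-2,0],[0,0,-1]]

  row1 -= 2·row0 → [0,-2,0]
  row2 -= 2·row0 → [0,4,-1]
  row2 -= -2·row1 → [0,0,-1]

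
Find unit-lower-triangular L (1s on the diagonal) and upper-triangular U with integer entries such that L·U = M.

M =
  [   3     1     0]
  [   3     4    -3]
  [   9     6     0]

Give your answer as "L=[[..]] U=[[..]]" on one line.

L=[[1,0,0],[1,1,0],[3,1,1]] U=[[3,1,0],[0,3,-3],[0,0,3]]

  R1 -= 1·R0 → [0,3,-3]
  R2 -= 3·R0 → [0,3,0]
  R2 -= 1·R1 → [0,0,3]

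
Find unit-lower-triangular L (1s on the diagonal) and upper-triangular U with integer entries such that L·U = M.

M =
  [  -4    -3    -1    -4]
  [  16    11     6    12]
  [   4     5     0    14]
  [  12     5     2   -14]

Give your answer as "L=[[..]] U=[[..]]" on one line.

L=[[1,0,0,0],[-4,1,0,0],[-1,-2,1,0],[-3,4,-3,1]] U=[[-4,-3,-1,-4],[0,-1,2,-4],[0,0,3,2],[0,0,0,-4]]

  row1 -= -4·row0 → [0,-1,2,-4]
  row2 -= -1·row0 → [0,2,-1,10]
  row3 -= -3·row0 → [0,-4,-1,-26]
  row2 -= -2·row1 → [0,0,3,2]
  row3 -= 4·row1 → [0,0,-9,-10]
  row3 -= -3·row2 → [0,0,0,-4]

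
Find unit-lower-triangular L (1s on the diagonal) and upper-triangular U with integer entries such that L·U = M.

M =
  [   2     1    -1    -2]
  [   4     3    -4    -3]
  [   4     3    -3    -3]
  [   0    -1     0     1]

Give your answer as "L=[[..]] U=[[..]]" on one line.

  r1 -= 2·r0 → [0,1,-2,1]
  r2 -= 2·r0 → [0,1,-1,1]
  r3 -= 0·r0 → [0,-1,0,1]
  r2 -= 1·r1 → [0,0,1,0]
  r3 -= -1·r1 → [0,0,-2,2]
  r3 -= -2·r2 → [0,0,0,2]

L=[[1,0,0,0],[2,1,0,0],[2,1,1,0],[0,-1,-2,1]] U=[[2,1,-1,-2],[0,1,-2,1],[0,0,1,0],[0,0,0,2]]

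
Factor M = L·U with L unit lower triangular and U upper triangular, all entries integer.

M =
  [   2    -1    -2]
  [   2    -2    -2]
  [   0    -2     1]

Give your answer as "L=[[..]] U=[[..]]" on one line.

  row1 -= 1·row0 → [0,-1,0]
  row2 -= 0·row0 → [0,-2,1]
  row2 -= 2·row1 → [0,0,1]

L=[[1,0,0],[1,1,0],[0,2,1]] U=[[2,-1,-2],[0,-1,0],[0,0,1]]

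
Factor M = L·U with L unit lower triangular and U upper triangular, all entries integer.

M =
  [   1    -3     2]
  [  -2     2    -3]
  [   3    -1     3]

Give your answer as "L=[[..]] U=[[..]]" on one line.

  r1 -= -2·r0 → [0,-4,1]
  r2 -= 3·r0 → [0,8,-3]
  r2 -= -2·r1 → [0,0,-1]

L=[[1,0,0],[-2,1,0],[3,-2,1]] U=[[1,-3,2],[0,-4,1],[0,0,-1]]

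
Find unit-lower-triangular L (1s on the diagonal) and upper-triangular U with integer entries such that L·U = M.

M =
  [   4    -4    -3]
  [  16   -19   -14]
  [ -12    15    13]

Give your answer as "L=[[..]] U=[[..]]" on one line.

  R1 -= 4·R0 → [0,-3,-2]
  R2 -= -3·R0 → [0,3,4]
  R2 -= -1·R1 → [0,0,2]

L=[[1,0,0],[4,1,0],[-3,-1,1]] U=[[4,-4,-3],[0,-3,-2],[0,0,2]]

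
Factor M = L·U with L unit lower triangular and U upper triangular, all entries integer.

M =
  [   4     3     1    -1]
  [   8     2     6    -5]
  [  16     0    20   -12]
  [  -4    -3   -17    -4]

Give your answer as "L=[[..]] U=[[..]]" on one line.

  r1 -= 2·r0 → [0,-4,4,-3]
  r2 -= 4·r0 → [0,-12,16,-8]
  r3 -= -1·r0 → [0,0,-16,-5]
  r2 -= 3·r1 → [0,0,4,1]
  r3 -= 0·r1 → [0,0,-16,-5]
  r3 -= -4·r2 → [0,0,0,-1]

L=[[1,0,0,0],[2,1,0,0],[4,3,1,0],[-1,0,-4,1]] U=[[4,3,1,-1],[0,-4,4,-3],[0,0,4,1],[0,0,0,-1]]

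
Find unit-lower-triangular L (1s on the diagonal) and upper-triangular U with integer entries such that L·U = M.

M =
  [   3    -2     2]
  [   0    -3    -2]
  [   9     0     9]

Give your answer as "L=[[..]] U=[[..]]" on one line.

  row1 -= 0·row0 → [0,-3,-2]
  row2 -= 3·row0 → [0,6,3]
  row2 -= -2·row1 → [0,0,-1]

L=[[1,0,0],[0,1,0],[3,-2,1]] U=[[3,-2,2],[0,-3,-2],[0,0,-1]]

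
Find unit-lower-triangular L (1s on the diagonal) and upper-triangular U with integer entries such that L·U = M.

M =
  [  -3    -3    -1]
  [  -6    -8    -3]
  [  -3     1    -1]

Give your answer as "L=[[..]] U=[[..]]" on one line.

L=[[1,0,0],[2,1,0],[1,-2,1]] U=[[-3,-3,-1],[0,-2,-1],[0,0,-2]]

  row1 -= 2·row0 → [0,-2,-1]
  row2 -= 1·row0 → [0,4,0]
  row2 -= -2·row1 → [0,0,-2]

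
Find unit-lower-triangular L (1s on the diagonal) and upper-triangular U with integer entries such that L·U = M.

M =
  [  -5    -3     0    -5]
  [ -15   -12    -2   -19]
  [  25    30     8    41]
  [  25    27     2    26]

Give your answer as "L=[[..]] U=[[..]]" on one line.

  r1 -= 3·r0 → [0,-3,-2,-4]
  r2 -= -5·r0 → [0,15,8,16]
  r3 -= -5·r0 → [0,12,2,1]
  r2 -= -5·r1 → [0,0,-2,-4]
  r3 -= -4·r1 → [0,0,-6,-15]
  r3 -= 3·r2 → [0,0,0,-3]

L=[[1,0,0,0],[3,1,0,0],[-5,-5,1,0],[-5,-4,3,1]] U=[[-5,-3,0,-5],[0,-3,-2,-4],[0,0,-2,-4],[0,0,0,-3]]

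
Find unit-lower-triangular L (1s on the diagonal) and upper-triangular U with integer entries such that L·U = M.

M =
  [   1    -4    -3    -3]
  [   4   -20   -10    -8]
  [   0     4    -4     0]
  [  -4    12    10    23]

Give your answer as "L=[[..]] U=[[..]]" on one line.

  R1 -= 4·R0 → [0,-4,2,4]
  R2 -= 0·R0 → [0,4,-4,0]
  R3 -= -4·R0 → [0,-4,-2,11]
  R2 -= -1·R1 → [0,0,-2,4]
  R3 -= 1·R1 → [0,0,-4,7]
  R3 -= 2·R2 → [0,0,0,-1]

L=[[1,0,0,0],[4,1,0,0],[0,-1,1,0],[-4,1,2,1]] U=[[1,-4,-3,-3],[0,-4,2,4],[0,0,-2,4],[0,0,0,-1]]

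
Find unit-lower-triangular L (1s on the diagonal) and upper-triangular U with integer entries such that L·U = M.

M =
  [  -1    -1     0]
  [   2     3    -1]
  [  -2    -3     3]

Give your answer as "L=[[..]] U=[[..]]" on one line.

  R1 -= -2·R0 → [0,1,-1]
  R2 -= 2·R0 → [0,-1,3]
  R2 -= -1·R1 → [0,0,2]

L=[[1,0,0],[-2,1,0],[2,-1,1]] U=[[-1,-1,0],[0,1,-1],[0,0,2]]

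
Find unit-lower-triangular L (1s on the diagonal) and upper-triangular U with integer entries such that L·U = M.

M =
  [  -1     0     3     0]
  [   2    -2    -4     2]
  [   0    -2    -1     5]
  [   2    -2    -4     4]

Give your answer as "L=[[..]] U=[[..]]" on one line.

L=[[1,0,0,0],[-2,1,0,0],[0,1,1,0],[-2,1,0,1]] U=[[-1,0,3,0],[0,-2,2,2],[0,0,-3,3],[0,0,0,2]]

  R1 -= -2·R0 → [0,-2,2,2]
  R2 -= 0·R0 → [0,-2,-1,5]
  R3 -= -2·R0 → [0,-2,2,4]
  R2 -= 1·R1 → [0,0,-3,3]
  R3 -= 1·R1 → [0,0,0,2]
  R3 -= 0·R2 → [0,0,0,2]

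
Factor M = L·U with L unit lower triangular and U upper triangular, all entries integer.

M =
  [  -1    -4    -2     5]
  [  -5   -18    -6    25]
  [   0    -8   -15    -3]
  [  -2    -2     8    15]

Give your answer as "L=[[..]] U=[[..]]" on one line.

L=[[1,0,0,0],[5,1,0,0],[0,-4,1,0],[2,3,0,1]] U=[[-1,-4,-2,5],[0,2,4,0],[0,0,1,-3],[0,0,0,5]]

  R1 -= 5·R0 → [0,2,4,0]
  R2 -= 0·R0 → [0,-8,-15,-3]
  R3 -= 2·R0 → [0,6,12,5]
  R2 -= -4·R1 → [0,0,1,-3]
  R3 -= 3·R1 → [0,0,0,5]
  R3 -= 0·R2 → [0,0,0,5]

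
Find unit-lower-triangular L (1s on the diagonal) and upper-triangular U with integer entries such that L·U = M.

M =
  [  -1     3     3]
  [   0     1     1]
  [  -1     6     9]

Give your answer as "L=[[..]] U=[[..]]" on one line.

  R1 -= 0·R0 → [0,1,1]
  R2 -= 1·R0 → [0,3,6]
  R2 -= 3·R1 → [0,0,3]

L=[[1,0,0],[0,1,0],[1,3,1]] U=[[-1,3,3],[0,1,1],[0,0,3]]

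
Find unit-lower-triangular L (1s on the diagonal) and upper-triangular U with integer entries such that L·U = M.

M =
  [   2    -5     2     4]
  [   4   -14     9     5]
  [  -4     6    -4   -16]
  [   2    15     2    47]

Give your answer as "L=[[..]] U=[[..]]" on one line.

L=[[1,0,0,0],[2,1,0,0],[-2,1,1,0],[1,-5,-5,1]] U=[[2,-5,2,4],[0,-4,5,-3],[0,0,-5,-5],[0,0,0,3]]

  R1 -= 2·R0 → [0,-4,5,-3]
  R2 -= -2·R0 → [0,-4,0,-8]
  R3 -= 1·R0 → [0,20,0,43]
  R2 -= 1·R1 → [0,0,-5,-5]
  R3 -= -5·R1 → [0,0,25,28]
  R3 -= -5·R2 → [0,0,0,3]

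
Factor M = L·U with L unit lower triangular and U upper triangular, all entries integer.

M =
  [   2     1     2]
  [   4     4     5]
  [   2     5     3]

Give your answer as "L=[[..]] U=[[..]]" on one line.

  R1 -= 2·R0 → [0,2,1]
  R2 -= 1·R0 → [0,4,1]
  R2 -= 2·R1 → [0,0,-1]

L=[[1,0,0],[2,1,0],[1,2,1]] U=[[2,1,2],[0,2,1],[0,0,-1]]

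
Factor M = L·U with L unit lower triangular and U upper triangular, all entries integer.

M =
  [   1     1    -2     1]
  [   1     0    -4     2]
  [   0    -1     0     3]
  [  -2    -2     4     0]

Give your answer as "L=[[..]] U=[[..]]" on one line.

  r1 -= 1·r0 → [0,-1,-2,1]
  r2 -= 0·r0 → [0,-1,0,3]
  r3 -= -2·r0 → [0,0,0,2]
  r2 -= 1·r1 → [0,0,2,2]
  r3 -= 0·r1 → [0,0,0,2]
  r3 -= 0·r2 → [0,0,0,2]

L=[[1,0,0,0],[1,1,0,0],[0,1,1,0],[-2,0,0,1]] U=[[1,1,-2,1],[0,-1,-2,1],[0,0,2,2],[0,0,0,2]]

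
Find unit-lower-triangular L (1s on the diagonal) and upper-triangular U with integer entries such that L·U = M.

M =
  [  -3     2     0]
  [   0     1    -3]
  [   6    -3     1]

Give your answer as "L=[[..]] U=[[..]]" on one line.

L=[[1,0,0],[0,1,0],[-2,1,1]] U=[[-3,2,0],[0,1,-3],[0,0,4]]

  R1 -= 0·R0 → [0,1,-3]
  R2 -= -2·R0 → [0,1,1]
  R2 -= 1·R1 → [0,0,4]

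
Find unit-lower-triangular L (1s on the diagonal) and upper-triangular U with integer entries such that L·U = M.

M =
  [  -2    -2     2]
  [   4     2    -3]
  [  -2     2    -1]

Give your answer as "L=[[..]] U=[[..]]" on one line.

L=[[1,0,0],[-2,1,0],[1,-2,1]] U=[[-2,-2,2],[0,-2,1],[0,0,-1]]

  row1 -= -2·row0 → [0,-2,1]
  row2 -= 1·row0 → [0,4,-3]
  row2 -= -2·row1 → [0,0,-1]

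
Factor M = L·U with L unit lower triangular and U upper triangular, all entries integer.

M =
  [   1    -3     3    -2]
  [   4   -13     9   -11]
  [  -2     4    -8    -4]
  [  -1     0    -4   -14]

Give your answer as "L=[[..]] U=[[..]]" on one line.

L=[[1,0,0,0],[4,1,0,0],[-2,2,1,0],[-1,3,2,1]] U=[[1,-3,3,-2],[0,-1,-3,-3],[0,0,4,-2],[0,0,0,-3]]

  r1 -= 4·r0 → [0,-1,-3,-3]
  r2 -= -2·r0 → [0,-2,-2,-8]
  r3 -= -1·r0 → [0,-3,-1,-16]
  r2 -= 2·r1 → [0,0,4,-2]
  r3 -= 3·r1 → [0,0,8,-7]
  r3 -= 2·r2 → [0,0,0,-3]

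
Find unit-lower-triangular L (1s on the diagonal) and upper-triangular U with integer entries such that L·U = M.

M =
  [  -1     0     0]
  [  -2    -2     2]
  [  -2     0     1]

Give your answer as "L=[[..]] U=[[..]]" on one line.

L=[[1,0,0],[2,1,0],[2,0,1]] U=[[-1,0,0],[0,-2,2],[0,0,1]]

  r1 -= 2·r0 → [0,-2,2]
  r2 -= 2·r0 → [0,0,1]
  r2 -= 0·r1 → [0,0,1]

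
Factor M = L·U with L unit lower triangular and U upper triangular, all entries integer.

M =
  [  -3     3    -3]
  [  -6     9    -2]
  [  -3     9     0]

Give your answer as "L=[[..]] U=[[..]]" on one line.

L=[[1,0,0],[2,1,0],[1,2,1]] U=[[-3,3,-3],[0,3,4],[0,0,-5]]

  R1 -= 2·R0 → [0,3,4]
  R2 -= 1·R0 → [0,6,3]
  R2 -= 2·R1 → [0,0,-5]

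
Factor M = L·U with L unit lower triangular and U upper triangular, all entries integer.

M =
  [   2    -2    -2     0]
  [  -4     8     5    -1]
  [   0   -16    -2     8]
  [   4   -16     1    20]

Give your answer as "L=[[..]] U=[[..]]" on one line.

  r1 -= -2·r0 → [0,4,1,-1]
  r2 -= 0·r0 → [0,-16,-2,8]
  r3 -= 2·r0 → [0,-12,5,20]
  r2 -= -4·r1 → [0,0,2,4]
  r3 -= -3·r1 → [0,0,8,17]
  r3 -= 4·r2 → [0,0,0,1]

L=[[1,0,0,0],[-2,1,0,0],[0,-4,1,0],[2,-3,4,1]] U=[[2,-2,-2,0],[0,4,1,-1],[0,0,2,4],[0,0,0,1]]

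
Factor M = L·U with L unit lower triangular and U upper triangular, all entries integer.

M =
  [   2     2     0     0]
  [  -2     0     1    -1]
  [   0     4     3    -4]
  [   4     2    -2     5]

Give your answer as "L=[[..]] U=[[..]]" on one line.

L=[[1,0,0,0],[-1,1,0,0],[0,2,1,0],[2,-1,-1,1]] U=[[2,2,0,0],[0,2,1,-1],[0,0,1,-2],[0,0,0,2]]

  r1 -= -1·r0 → [0,2,1,-1]
  r2 -= 0·r0 → [0,4,3,-4]
  r3 -= 2·r0 → [0,-2,-2,5]
  r2 -= 2·r1 → [0,0,1,-2]
  r3 -= -1·r1 → [0,0,-1,4]
  r3 -= -1·r2 → [0,0,0,2]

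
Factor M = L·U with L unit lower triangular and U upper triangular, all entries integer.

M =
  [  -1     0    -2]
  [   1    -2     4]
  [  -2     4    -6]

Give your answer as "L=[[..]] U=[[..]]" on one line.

  R1 -= -1·R0 → [0,-2,2]
  R2 -= 2·R0 → [0,4,-2]
  R2 -= -2·R1 → [0,0,2]

L=[[1,0,0],[-1,1,0],[2,-2,1]] U=[[-1,0,-2],[0,-2,2],[0,0,2]]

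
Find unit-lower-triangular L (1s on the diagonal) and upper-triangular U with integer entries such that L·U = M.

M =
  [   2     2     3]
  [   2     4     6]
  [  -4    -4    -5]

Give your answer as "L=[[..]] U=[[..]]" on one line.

  row1 -= 1·row0 → [0,2,3]
  row2 -= -2·row0 → [0,0,1]
  row2 -= 0·row1 → [0,0,1]

L=[[1,0,0],[1,1,0],[-2,0,1]] U=[[2,2,3],[0,2,3],[0,0,1]]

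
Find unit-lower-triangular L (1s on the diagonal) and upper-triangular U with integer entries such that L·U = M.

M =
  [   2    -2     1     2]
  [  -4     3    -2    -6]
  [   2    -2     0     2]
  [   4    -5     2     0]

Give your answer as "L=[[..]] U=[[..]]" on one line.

L=[[1,0,0,0],[-2,1,0,0],[1,0,1,0],[2,1,0,1]] U=[[2,-2,1,2],[0,-1,0,-2],[0,0,-1,0],[0,0,0,-2]]

  R1 -= -2·R0 → [0,-1,0,-2]
  R2 -= 1·R0 → [0,0,-1,0]
  R3 -= 2·R0 → [0,-1,0,-4]
  R2 -= 0·R1 → [0,0,-1,0]
  R3 -= 1·R1 → [0,0,0,-2]
  R3 -= 0·R2 → [0,0,0,-2]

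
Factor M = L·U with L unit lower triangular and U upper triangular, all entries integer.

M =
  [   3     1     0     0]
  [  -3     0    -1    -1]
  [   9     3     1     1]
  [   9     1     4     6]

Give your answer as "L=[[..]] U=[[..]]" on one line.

  r1 -= -1·r0 → [0,1,-1,-1]
  r2 -= 3·r0 → [0,0,1,1]
  r3 -= 3·r0 → [0,-2,4,6]
  r2 -= 0·r1 → [0,0,1,1]
  r3 -= -2·r1 → [0,0,2,4]
  r3 -= 2·r2 → [0,0,0,2]

L=[[1,0,0,0],[-1,1,0,0],[3,0,1,0],[3,-2,2,1]] U=[[3,1,0,0],[0,1,-1,-1],[0,0,1,1],[0,0,0,2]]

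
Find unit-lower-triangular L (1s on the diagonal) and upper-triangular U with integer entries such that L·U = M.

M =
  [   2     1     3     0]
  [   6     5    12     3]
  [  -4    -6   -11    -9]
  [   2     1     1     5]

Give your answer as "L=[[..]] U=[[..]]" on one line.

  R1 -= 3·R0 → [0,2,3,3]
  R2 -= -2·R0 → [0,-4,-5,-9]
  R3 -= 1·R0 → [0,0,-2,5]
  R2 -= -2·R1 → [0,0,1,-3]
  R3 -= 0·R1 → [0,0,-2,5]
  R3 -= -2·R2 → [0,0,0,-1]

L=[[1,0,0,0],[3,1,0,0],[-2,-2,1,0],[1,0,-2,1]] U=[[2,1,3,0],[0,2,3,3],[0,0,1,-3],[0,0,0,-1]]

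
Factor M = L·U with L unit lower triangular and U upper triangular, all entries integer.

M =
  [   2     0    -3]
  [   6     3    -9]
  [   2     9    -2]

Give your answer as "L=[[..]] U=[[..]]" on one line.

  row1 -= 3·row0 → [0,3,0]
  row2 -= 1·row0 → [0,9,1]
  row2 -= 3·row1 → [0,0,1]

L=[[1,0,0],[3,1,0],[1,3,1]] U=[[2,0,-3],[0,3,0],[0,0,1]]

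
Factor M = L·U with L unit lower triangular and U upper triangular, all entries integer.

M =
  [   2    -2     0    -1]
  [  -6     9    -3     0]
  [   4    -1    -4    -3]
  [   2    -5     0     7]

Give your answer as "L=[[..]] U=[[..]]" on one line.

L=[[1,0,0,0],[-3,1,0,0],[2,1,1,0],[1,-1,3,1]] U=[[2,-2,0,-1],[0,3,-3,-3],[0,0,-1,2],[0,0,0,-1]]

  r1 -= -3·r0 → [0,3,-3,-3]
  r2 -= 2·r0 → [0,3,-4,-1]
  r3 -= 1·r0 → [0,-3,0,8]
  r2 -= 1·r1 → [0,0,-1,2]
  r3 -= -1·r1 → [0,0,-3,5]
  r3 -= 3·r2 → [0,0,0,-1]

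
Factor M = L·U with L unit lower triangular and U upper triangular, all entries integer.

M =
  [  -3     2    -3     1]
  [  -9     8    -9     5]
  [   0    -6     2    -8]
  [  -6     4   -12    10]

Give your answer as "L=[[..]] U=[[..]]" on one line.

  row1 -= 3·row0 → [0,2,0,2]
  row2 -= 0·row0 → [0,-6,2,-8]
  row3 -= 2·row0 → [0,0,-6,8]
  row2 -= -3·row1 → [0,0,2,-2]
  row3 -= 0·row1 → [0,0,-6,8]
  row3 -= -3·row2 → [0,0,0,2]

L=[[1,0,0,0],[3,1,0,0],[0,-3,1,0],[2,0,-3,1]] U=[[-3,2,-3,1],[0,2,0,2],[0,0,2,-2],[0,0,0,2]]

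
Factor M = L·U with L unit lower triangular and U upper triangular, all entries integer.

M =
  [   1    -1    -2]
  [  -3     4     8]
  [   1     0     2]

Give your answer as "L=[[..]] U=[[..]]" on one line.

L=[[1,0,0],[-3,1,0],[1,1,1]] U=[[1,-1,-2],[0,1,2],[0,0,2]]

  R1 -= -3·R0 → [0,1,2]
  R2 -= 1·R0 → [0,1,4]
  R2 -= 1·R1 → [0,0,2]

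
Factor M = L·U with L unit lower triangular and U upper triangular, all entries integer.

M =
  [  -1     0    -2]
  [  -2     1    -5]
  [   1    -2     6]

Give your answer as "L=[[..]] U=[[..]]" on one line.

L=[[1,0,0],[2,1,0],[-1,-2,1]] U=[[-1,0,-2],[0,1,-1],[0,0,2]]

  r1 -= 2·r0 → [0,1,-1]
  r2 -= -1·r0 → [0,-2,4]
  r2 -= -2·r1 → [0,0,2]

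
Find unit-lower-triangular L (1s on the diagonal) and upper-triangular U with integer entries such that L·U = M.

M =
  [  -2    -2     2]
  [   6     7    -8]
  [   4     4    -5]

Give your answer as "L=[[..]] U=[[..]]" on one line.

  r1 -= -3·r0 → [0,1,-2]
  r2 -= -2·r0 → [0,0,-1]
  r2 -= 0·r1 → [0,0,-1]

L=[[1,0,0],[-3,1,0],[-2,0,1]] U=[[-2,-2,2],[0,1,-2],[0,0,-1]]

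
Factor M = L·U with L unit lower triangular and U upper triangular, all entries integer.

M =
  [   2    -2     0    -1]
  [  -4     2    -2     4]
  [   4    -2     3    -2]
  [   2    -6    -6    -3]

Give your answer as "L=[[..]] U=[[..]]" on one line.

L=[[1,0,0,0],[-2,1,0,0],[2,-1,1,0],[1,2,-2,1]] U=[[2,-2,0,-1],[0,-2,-2,2],[0,0,1,2],[0,0,0,-2]]

  r1 -= -2·r0 → [0,-2,-2,2]
  r2 -= 2·r0 → [0,2,3,0]
  r3 -= 1·r0 → [0,-4,-6,-2]
  r2 -= -1·r1 → [0,0,1,2]
  r3 -= 2·r1 → [0,0,-2,-6]
  r3 -= -2·r2 → [0,0,0,-2]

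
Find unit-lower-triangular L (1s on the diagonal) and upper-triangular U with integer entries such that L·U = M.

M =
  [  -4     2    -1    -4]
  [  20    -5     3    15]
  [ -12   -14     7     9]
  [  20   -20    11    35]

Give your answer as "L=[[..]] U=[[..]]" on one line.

L=[[1,0,0,0],[-5,1,0,0],[3,-4,1,0],[-5,-2,1,1]] U=[[-4,2,-1,-4],[0,5,-2,-5],[0,0,2,1],[0,0,0,4]]

  R1 -= -5·R0 → [0,5,-2,-5]
  R2 -= 3·R0 → [0,-20,10,21]
  R3 -= -5·R0 → [0,-10,6,15]
  R2 -= -4·R1 → [0,0,2,1]
  R3 -= -2·R1 → [0,0,2,5]
  R3 -= 1·R2 → [0,0,0,4]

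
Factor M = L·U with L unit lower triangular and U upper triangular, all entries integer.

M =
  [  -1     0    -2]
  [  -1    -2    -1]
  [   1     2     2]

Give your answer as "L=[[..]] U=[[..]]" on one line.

L=[[1,0,0],[1,1,0],[-1,-1,1]] U=[[-1,0,-2],[0,-2,1],[0,0,1]]

  R1 -= 1·R0 → [0,-2,1]
  R2 -= -1·R0 → [0,2,0]
  R2 -= -1·R1 → [0,0,1]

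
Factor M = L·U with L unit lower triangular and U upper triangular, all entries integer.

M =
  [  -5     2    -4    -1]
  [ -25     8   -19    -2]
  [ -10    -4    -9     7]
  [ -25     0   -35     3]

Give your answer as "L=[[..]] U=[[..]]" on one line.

  row1 -= 5·row0 → [0,-2,1,3]
  row2 -= 2·row0 → [0,-8,-1,9]
  row3 -= 5·row0 → [0,-10,-15,8]
  row2 -= 4·row1 → [0,0,-5,-3]
  row3 -= 5·row1 → [0,0,-20,-7]
  row3 -= 4·row2 → [0,0,0,5]

L=[[1,0,0,0],[5,1,0,0],[2,4,1,0],[5,5,4,1]] U=[[-5,2,-4,-1],[0,-2,1,3],[0,0,-5,-3],[0,0,0,5]]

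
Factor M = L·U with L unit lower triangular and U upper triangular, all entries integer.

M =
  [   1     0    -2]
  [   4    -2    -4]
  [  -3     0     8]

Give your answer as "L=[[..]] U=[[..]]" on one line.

L=[[1,0,0],[4,1,0],[-3,0,1]] U=[[1,0,-2],[0,-2,4],[0,0,2]]

  r1 -= 4·r0 → [0,-2,4]
  r2 -= -3·r0 → [0,0,2]
  r2 -= 0·r1 → [0,0,2]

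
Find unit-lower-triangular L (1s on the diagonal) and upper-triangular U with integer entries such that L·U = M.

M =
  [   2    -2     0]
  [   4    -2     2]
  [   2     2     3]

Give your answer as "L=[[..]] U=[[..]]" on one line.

  row1 -= 2·row0 → [0,2,2]
  row2 -= 1·row0 → [0,4,3]
  row2 -= 2·row1 → [0,0,-1]

L=[[1,0,0],[2,1,0],[1,2,1]] U=[[2,-2,0],[0,2,2],[0,0,-1]]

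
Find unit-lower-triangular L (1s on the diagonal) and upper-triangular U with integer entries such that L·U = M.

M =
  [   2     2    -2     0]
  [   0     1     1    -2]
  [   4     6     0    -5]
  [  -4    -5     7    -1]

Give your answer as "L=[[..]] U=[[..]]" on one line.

  R1 -= 0·R0 → [0,1,1,-2]
  R2 -= 2·R0 → [0,2,4,-5]
  R3 -= -2·R0 → [0,-1,3,-1]
  R2 -= 2·R1 → [0,0,2,-1]
  R3 -= -1·R1 → [0,0,4,-3]
  R3 -= 2·R2 → [0,0,0,-1]

L=[[1,0,0,0],[0,1,0,0],[2,2,1,0],[-2,-1,2,1]] U=[[2,2,-2,0],[0,1,1,-2],[0,0,2,-1],[0,0,0,-1]]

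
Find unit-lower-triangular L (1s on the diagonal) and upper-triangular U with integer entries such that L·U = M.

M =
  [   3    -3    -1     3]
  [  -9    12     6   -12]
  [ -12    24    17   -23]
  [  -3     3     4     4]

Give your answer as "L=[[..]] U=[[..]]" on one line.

L=[[1,0,0,0],[-3,1,0,0],[-4,4,1,0],[-1,0,3,1]] U=[[3,-3,-1,3],[0,3,3,-3],[0,0,1,1],[0,0,0,4]]

  r1 -= -3·r0 → [0,3,3,-3]
  r2 -= -4·r0 → [0,12,13,-11]
  r3 -= -1·r0 → [0,0,3,7]
  r2 -= 4·r1 → [0,0,1,1]
  r3 -= 0·r1 → [0,0,3,7]
  r3 -= 3·r2 → [0,0,0,4]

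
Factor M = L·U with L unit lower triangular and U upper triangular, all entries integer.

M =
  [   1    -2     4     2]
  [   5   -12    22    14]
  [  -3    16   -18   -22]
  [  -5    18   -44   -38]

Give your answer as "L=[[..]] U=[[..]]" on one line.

L=[[1,0,0,0],[5,1,0,0],[-3,-5,1,0],[-5,-4,-4,1]] U=[[1,-2,4,2],[0,-2,2,4],[0,0,4,4],[0,0,0,4]]

  r1 -= 5·r0 → [0,-2,2,4]
  r2 -= -3·r0 → [0,10,-6,-16]
  r3 -= -5·r0 → [0,8,-24,-28]
  r2 -= -5·r1 → [0,0,4,4]
  r3 -= -4·r1 → [0,0,-16,-12]
  r3 -= -4·r2 → [0,0,0,4]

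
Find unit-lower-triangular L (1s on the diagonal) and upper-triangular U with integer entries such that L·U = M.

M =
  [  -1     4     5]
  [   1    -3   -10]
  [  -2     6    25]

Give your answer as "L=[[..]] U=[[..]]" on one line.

  r1 -= -1·r0 → [0,1,-5]
  r2 -= 2·r0 → [0,-2,15]
  r2 -= -2·r1 → [0,0,5]

L=[[1,0,0],[-1,1,0],[2,-2,1]] U=[[-1,4,5],[0,1,-5],[0,0,5]]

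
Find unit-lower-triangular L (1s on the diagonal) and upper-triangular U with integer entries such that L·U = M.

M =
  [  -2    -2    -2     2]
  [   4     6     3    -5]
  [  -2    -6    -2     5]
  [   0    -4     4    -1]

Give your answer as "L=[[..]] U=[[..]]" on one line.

L=[[1,0,0,0],[-2,1,0,0],[1,-2,1,0],[0,-2,-1,1]] U=[[-2,-2,-2,2],[0,2,-1,-1],[0,0,-2,1],[0,0,0,-2]]

  row1 -= -2·row0 → [0,2,-1,-1]
  row2 -= 1·row0 → [0,-4,0,3]
  row3 -= 0·row0 → [0,-4,4,-1]
  row2 -= -2·row1 → [0,0,-2,1]
  row3 -= -2·row1 → [0,0,2,-3]
  row3 -= -1·row2 → [0,0,0,-2]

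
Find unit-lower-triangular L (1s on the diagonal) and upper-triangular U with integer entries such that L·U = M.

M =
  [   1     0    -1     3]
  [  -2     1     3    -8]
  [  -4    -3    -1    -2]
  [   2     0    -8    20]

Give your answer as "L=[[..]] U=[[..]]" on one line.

L=[[1,0,0,0],[-2,1,0,0],[-4,-3,1,0],[2,0,3,1]] U=[[1,0,-1,3],[0,1,1,-2],[0,0,-2,4],[0,0,0,2]]

  r1 -= -2·r0 → [0,1,1,-2]
  r2 -= -4·r0 → [0,-3,-5,10]
  r3 -= 2·r0 → [0,0,-6,14]
  r2 -= -3·r1 → [0,0,-2,4]
  r3 -= 0·r1 → [0,0,-6,14]
  r3 -= 3·r2 → [0,0,0,2]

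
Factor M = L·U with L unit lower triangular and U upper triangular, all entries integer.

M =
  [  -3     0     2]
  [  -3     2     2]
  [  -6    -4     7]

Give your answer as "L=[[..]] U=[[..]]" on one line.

  row1 -= 1·row0 → [0,2,0]
  row2 -= 2·row0 → [0,-4,3]
  row2 -= -2·row1 → [0,0,3]

L=[[1,0,0],[1,1,0],[2,-2,1]] U=[[-3,0,2],[0,2,0],[0,0,3]]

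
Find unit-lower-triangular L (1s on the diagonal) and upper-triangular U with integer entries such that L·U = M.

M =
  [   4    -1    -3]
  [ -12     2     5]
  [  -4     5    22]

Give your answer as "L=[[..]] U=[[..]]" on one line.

L=[[1,0,0],[-3,1,0],[-1,-4,1]] U=[[4,-1,-3],[0,-1,-4],[0,0,3]]

  row1 -= -3·row0 → [0,-1,-4]
  row2 -= -1·row0 → [0,4,19]
  row2 -= -4·row1 → [0,0,3]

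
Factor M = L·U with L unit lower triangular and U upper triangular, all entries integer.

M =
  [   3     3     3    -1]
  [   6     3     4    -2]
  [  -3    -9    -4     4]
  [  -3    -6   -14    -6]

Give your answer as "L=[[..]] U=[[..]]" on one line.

L=[[1,0,0,0],[2,1,0,0],[-1,2,1,0],[-1,1,-3,1]] U=[[3,3,3,-1],[0,-3,-2,0],[0,0,3,3],[0,0,0,2]]

  r1 -= 2·r0 → [0,-3,-2,0]
  r2 -= -1·r0 → [0,-6,-1,3]
  r3 -= -1·r0 → [0,-3,-11,-7]
  r2 -= 2·r1 → [0,0,3,3]
  r3 -= 1·r1 → [0,0,-9,-7]
  r3 -= -3·r2 → [0,0,0,2]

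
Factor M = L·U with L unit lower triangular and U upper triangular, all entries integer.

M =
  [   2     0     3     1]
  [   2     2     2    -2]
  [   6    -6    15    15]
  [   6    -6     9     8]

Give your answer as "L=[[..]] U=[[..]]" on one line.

L=[[1,0,0,0],[1,1,0,0],[3,-3,1,0],[3,-3,-1,1]] U=[[2,0,3,1],[0,2,-1,-3],[0,0,3,3],[0,0,0,-1]]

  r1 -= 1·r0 → [0,2,-1,-3]
  r2 -= 3·r0 → [0,-6,6,12]
  r3 -= 3·r0 → [0,-6,0,5]
  r2 -= -3·r1 → [0,0,3,3]
  r3 -= -3·r1 → [0,0,-3,-4]
  r3 -= -1·r2 → [0,0,0,-1]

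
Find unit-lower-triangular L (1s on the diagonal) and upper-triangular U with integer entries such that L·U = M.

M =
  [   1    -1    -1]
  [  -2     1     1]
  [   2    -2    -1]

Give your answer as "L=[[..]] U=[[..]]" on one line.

L=[[1,0,0],[-2,1,0],[2,0,1]] U=[[1,-1,-1],[0,-1,-1],[0,0,1]]

  R1 -= -2·R0 → [0,-1,-1]
  R2 -= 2·R0 → [0,0,1]
  R2 -= 0·R1 → [0,0,1]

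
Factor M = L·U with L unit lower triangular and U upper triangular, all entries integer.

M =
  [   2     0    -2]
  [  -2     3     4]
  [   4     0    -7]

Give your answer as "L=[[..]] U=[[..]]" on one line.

  row1 -= -1·row0 → [0,3,2]
  row2 -= 2·row0 → [0,0,-3]
  row2 -= 0·row1 → [0,0,-3]

L=[[1,0,0],[-1,1,0],[2,0,1]] U=[[2,0,-2],[0,3,2],[0,0,-3]]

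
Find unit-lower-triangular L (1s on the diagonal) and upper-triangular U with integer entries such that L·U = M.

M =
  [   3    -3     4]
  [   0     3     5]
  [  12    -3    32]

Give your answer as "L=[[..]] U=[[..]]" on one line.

  row1 -= 0·row0 → [0,3,5]
  row2 -= 4·row0 → [0,9,16]
  row2 -= 3·row1 → [0,0,1]

L=[[1,0,0],[0,1,0],[4,3,1]] U=[[3,-3,4],[0,3,5],[0,0,1]]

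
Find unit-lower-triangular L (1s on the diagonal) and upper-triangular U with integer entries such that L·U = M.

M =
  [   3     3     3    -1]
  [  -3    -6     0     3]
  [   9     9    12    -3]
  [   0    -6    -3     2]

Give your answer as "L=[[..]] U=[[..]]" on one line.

  r1 -= -1·r0 → [0,-3,3,2]
  r2 -= 3·r0 → [0,0,3,0]
  r3 -= 0·r0 → [0,-6,-3,2]
  r2 -= 0·r1 → [0,0,3,0]
  r3 -= 2·r1 → [0,0,-9,-2]
  r3 -= -3·r2 → [0,0,0,-2]

L=[[1,0,0,0],[-1,1,0,0],[3,0,1,0],[0,2,-3,1]] U=[[3,3,3,-1],[0,-3,3,2],[0,0,3,0],[0,0,0,-2]]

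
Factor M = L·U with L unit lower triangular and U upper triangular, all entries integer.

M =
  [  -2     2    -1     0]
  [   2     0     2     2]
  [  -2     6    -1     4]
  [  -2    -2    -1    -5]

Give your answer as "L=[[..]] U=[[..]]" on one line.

  row1 -= -1·row0 → [0,2,1,2]
  row2 -= 1·row0 → [0,4,0,4]
  row3 -= 1·row0 → [0,-4,0,-5]
  row2 -= 2·row1 → [0,0,-2,0]
  row3 -= -2·row1 → [0,0,2,-1]
  row3 -= -1·row2 → [0,0,0,-1]

L=[[1,0,0,0],[-1,1,0,0],[1,2,1,0],[1,-2,-1,1]] U=[[-2,2,-1,0],[0,2,1,2],[0,0,-2,0],[0,0,0,-1]]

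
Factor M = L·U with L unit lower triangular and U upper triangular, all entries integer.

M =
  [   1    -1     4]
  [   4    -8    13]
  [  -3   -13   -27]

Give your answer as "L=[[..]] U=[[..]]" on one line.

  row1 -= 4·row0 → [0,-4,-3]
  row2 -= -3·row0 → [0,-16,-15]
  row2 -= 4·row1 → [0,0,-3]

L=[[1,0,0],[4,1,0],[-3,4,1]] U=[[1,-1,4],[0,-4,-3],[0,0,-3]]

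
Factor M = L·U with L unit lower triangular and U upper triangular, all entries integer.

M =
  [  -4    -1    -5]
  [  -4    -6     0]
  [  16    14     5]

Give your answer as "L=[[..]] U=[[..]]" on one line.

L=[[1,0,0],[1,1,0],[-4,-2,1]] U=[[-4,-1,-5],[0,-5,5],[0,0,-5]]

  R1 -= 1·R0 → [0,-5,5]
  R2 -= -4·R0 → [0,10,-15]
  R2 -= -2·R1 → [0,0,-5]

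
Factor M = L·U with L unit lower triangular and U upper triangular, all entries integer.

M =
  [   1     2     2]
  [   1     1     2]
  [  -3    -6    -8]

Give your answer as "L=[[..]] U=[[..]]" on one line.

L=[[1,0,0],[1,1,0],[-3,0,1]] U=[[1,2,2],[0,-1,0],[0,0,-2]]

  r1 -= 1·r0 → [0,-1,0]
  r2 -= -3·r0 → [0,0,-2]
  r2 -= 0·r1 → [0,0,-2]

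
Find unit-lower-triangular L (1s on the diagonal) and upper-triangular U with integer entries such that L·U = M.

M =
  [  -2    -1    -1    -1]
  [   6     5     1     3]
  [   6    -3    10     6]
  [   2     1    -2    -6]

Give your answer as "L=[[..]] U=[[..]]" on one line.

L=[[1,0,0,0],[-3,1,0,0],[-3,-3,1,0],[-1,0,-3,1]] U=[[-2,-1,-1,-1],[0,2,-2,0],[0,0,1,3],[0,0,0,2]]

  R1 -= -3·R0 → [0,2,-2,0]
  R2 -= -3·R0 → [0,-6,7,3]
  R3 -= -1·R0 → [0,0,-3,-7]
  R2 -= -3·R1 → [0,0,1,3]
  R3 -= 0·R1 → [0,0,-3,-7]
  R3 -= -3·R2 → [0,0,0,2]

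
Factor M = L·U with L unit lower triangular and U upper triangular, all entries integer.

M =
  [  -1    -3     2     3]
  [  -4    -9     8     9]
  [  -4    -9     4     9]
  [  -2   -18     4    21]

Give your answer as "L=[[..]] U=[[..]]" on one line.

L=[[1,0,0,0],[4,1,0,0],[4,1,1,0],[2,-4,0,1]] U=[[-1,-3,2,3],[0,3,0,-3],[0,0,-4,0],[0,0,0,3]]

  r1 -= 4·r0 → [0,3,0,-3]
  r2 -= 4·r0 → [0,3,-4,-3]
  r3 -= 2·r0 → [0,-12,0,15]
  r2 -= 1·r1 → [0,0,-4,0]
  r3 -= -4·r1 → [0,0,0,3]
  r3 -= 0·r2 → [0,0,0,3]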